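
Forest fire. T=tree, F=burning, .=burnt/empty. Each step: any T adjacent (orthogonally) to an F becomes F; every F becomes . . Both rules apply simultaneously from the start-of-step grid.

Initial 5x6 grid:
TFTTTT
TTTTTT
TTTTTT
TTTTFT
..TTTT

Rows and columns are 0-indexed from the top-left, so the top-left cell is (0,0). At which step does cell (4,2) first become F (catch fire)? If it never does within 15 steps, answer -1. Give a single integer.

Step 1: cell (4,2)='T' (+7 fires, +2 burnt)
Step 2: cell (4,2)='T' (+10 fires, +7 burnt)
Step 3: cell (4,2)='F' (+7 fires, +10 burnt)
  -> target ignites at step 3
Step 4: cell (4,2)='.' (+2 fires, +7 burnt)
Step 5: cell (4,2)='.' (+0 fires, +2 burnt)
  fire out at step 5

3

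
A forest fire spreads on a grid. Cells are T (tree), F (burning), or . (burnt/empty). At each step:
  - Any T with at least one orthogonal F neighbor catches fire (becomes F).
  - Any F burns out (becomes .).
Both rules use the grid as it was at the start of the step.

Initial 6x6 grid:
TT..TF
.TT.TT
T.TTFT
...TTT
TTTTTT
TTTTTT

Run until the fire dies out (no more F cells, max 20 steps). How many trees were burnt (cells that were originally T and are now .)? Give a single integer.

Answer: 25

Derivation:
Step 1: +6 fires, +2 burnt (F count now 6)
Step 2: +4 fires, +6 burnt (F count now 4)
Step 3: +4 fires, +4 burnt (F count now 4)
Step 4: +4 fires, +4 burnt (F count now 4)
Step 5: +3 fires, +4 burnt (F count now 3)
Step 6: +3 fires, +3 burnt (F count now 3)
Step 7: +1 fires, +3 burnt (F count now 1)
Step 8: +0 fires, +1 burnt (F count now 0)
Fire out after step 8
Initially T: 26, now '.': 35
Total burnt (originally-T cells now '.'): 25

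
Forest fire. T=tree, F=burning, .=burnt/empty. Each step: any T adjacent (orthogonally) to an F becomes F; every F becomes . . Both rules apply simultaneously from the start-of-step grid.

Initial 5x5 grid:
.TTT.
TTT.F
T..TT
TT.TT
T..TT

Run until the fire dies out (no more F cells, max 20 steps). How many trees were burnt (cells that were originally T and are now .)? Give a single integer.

Step 1: +1 fires, +1 burnt (F count now 1)
Step 2: +2 fires, +1 burnt (F count now 2)
Step 3: +2 fires, +2 burnt (F count now 2)
Step 4: +1 fires, +2 burnt (F count now 1)
Step 5: +0 fires, +1 burnt (F count now 0)
Fire out after step 5
Initially T: 16, now '.': 15
Total burnt (originally-T cells now '.'): 6

Answer: 6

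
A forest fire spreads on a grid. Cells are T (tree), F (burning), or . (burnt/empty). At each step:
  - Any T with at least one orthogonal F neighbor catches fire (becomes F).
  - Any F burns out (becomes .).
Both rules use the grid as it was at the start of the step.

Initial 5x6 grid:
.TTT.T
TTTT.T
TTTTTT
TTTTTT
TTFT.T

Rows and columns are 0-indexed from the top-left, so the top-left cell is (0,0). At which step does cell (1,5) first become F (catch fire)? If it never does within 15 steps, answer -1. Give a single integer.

Step 1: cell (1,5)='T' (+3 fires, +1 burnt)
Step 2: cell (1,5)='T' (+4 fires, +3 burnt)
Step 3: cell (1,5)='T' (+5 fires, +4 burnt)
Step 4: cell (1,5)='T' (+6 fires, +5 burnt)
Step 5: cell (1,5)='T' (+5 fires, +6 burnt)
Step 6: cell (1,5)='F' (+1 fires, +5 burnt)
  -> target ignites at step 6
Step 7: cell (1,5)='.' (+1 fires, +1 burnt)
Step 8: cell (1,5)='.' (+0 fires, +1 burnt)
  fire out at step 8

6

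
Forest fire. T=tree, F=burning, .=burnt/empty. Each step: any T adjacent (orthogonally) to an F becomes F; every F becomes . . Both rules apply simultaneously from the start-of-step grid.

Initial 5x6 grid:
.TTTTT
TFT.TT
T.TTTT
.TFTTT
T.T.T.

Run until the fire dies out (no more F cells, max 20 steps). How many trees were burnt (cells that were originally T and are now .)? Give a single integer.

Step 1: +7 fires, +2 burnt (F count now 7)
Step 2: +4 fires, +7 burnt (F count now 4)
Step 3: +4 fires, +4 burnt (F count now 4)
Step 4: +3 fires, +4 burnt (F count now 3)
Step 5: +2 fires, +3 burnt (F count now 2)
Step 6: +0 fires, +2 burnt (F count now 0)
Fire out after step 6
Initially T: 21, now '.': 29
Total burnt (originally-T cells now '.'): 20

Answer: 20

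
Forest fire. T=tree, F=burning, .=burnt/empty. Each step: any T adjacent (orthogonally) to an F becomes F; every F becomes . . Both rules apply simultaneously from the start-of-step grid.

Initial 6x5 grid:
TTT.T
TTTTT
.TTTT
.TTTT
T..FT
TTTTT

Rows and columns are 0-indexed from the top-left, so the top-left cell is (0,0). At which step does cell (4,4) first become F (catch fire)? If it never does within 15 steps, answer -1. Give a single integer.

Step 1: cell (4,4)='F' (+3 fires, +1 burnt)
  -> target ignites at step 1
Step 2: cell (4,4)='.' (+5 fires, +3 burnt)
Step 3: cell (4,4)='.' (+5 fires, +5 burnt)
Step 4: cell (4,4)='.' (+4 fires, +5 burnt)
Step 5: cell (4,4)='.' (+4 fires, +4 burnt)
Step 6: cell (4,4)='.' (+2 fires, +4 burnt)
Step 7: cell (4,4)='.' (+1 fires, +2 burnt)
Step 8: cell (4,4)='.' (+0 fires, +1 burnt)
  fire out at step 8

1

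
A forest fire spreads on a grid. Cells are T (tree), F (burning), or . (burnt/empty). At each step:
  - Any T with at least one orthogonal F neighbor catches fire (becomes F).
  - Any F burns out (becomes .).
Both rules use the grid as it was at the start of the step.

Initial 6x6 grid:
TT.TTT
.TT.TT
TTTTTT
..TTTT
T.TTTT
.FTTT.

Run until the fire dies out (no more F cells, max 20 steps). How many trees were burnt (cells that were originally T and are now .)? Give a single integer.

Answer: 26

Derivation:
Step 1: +1 fires, +1 burnt (F count now 1)
Step 2: +2 fires, +1 burnt (F count now 2)
Step 3: +3 fires, +2 burnt (F count now 3)
Step 4: +3 fires, +3 burnt (F count now 3)
Step 5: +5 fires, +3 burnt (F count now 5)
Step 6: +4 fires, +5 burnt (F count now 4)
Step 7: +3 fires, +4 burnt (F count now 3)
Step 8: +3 fires, +3 burnt (F count now 3)
Step 9: +2 fires, +3 burnt (F count now 2)
Step 10: +0 fires, +2 burnt (F count now 0)
Fire out after step 10
Initially T: 27, now '.': 35
Total burnt (originally-T cells now '.'): 26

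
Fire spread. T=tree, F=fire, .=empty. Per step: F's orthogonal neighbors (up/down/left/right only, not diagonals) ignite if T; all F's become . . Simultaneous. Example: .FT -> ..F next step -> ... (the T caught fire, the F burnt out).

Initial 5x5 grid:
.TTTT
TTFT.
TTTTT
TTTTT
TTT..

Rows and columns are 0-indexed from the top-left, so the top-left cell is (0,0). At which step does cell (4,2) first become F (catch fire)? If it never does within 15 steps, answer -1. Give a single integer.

Step 1: cell (4,2)='T' (+4 fires, +1 burnt)
Step 2: cell (4,2)='T' (+6 fires, +4 burnt)
Step 3: cell (4,2)='F' (+6 fires, +6 burnt)
  -> target ignites at step 3
Step 4: cell (4,2)='.' (+3 fires, +6 burnt)
Step 5: cell (4,2)='.' (+1 fires, +3 burnt)
Step 6: cell (4,2)='.' (+0 fires, +1 burnt)
  fire out at step 6

3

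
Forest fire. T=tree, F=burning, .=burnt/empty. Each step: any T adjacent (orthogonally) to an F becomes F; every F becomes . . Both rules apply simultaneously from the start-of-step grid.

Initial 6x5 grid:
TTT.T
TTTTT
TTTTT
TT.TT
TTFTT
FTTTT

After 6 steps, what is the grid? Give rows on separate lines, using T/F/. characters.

Step 1: 5 trees catch fire, 2 burn out
  TTT.T
  TTTTT
  TTTTT
  TT.TT
  FF.FT
  .FFTT
Step 2: 5 trees catch fire, 5 burn out
  TTT.T
  TTTTT
  TTTTT
  FF.FT
  ....F
  ...FT
Step 3: 5 trees catch fire, 5 burn out
  TTT.T
  TTTTT
  FFTFT
  ....F
  .....
  ....F
Step 4: 5 trees catch fire, 5 burn out
  TTT.T
  FFTFT
  ..F.F
  .....
  .....
  .....
Step 5: 4 trees catch fire, 5 burn out
  FFT.T
  ..F.F
  .....
  .....
  .....
  .....
Step 6: 2 trees catch fire, 4 burn out
  ..F.F
  .....
  .....
  .....
  .....
  .....

..F.F
.....
.....
.....
.....
.....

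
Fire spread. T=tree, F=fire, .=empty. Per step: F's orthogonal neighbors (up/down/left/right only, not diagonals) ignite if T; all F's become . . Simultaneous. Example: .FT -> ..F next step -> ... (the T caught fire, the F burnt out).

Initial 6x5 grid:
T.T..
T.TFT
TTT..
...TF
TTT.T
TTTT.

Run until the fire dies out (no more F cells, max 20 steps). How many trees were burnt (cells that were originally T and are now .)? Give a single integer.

Step 1: +4 fires, +2 burnt (F count now 4)
Step 2: +2 fires, +4 burnt (F count now 2)
Step 3: +1 fires, +2 burnt (F count now 1)
Step 4: +1 fires, +1 burnt (F count now 1)
Step 5: +1 fires, +1 burnt (F count now 1)
Step 6: +1 fires, +1 burnt (F count now 1)
Step 7: +0 fires, +1 burnt (F count now 0)
Fire out after step 7
Initially T: 17, now '.': 23
Total burnt (originally-T cells now '.'): 10

Answer: 10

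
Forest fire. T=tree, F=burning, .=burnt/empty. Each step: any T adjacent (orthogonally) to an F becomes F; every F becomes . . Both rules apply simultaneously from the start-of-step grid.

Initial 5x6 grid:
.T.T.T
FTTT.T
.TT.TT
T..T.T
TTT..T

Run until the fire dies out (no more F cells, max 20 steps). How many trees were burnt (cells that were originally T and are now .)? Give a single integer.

Answer: 7

Derivation:
Step 1: +1 fires, +1 burnt (F count now 1)
Step 2: +3 fires, +1 burnt (F count now 3)
Step 3: +2 fires, +3 burnt (F count now 2)
Step 4: +1 fires, +2 burnt (F count now 1)
Step 5: +0 fires, +1 burnt (F count now 0)
Fire out after step 5
Initially T: 18, now '.': 19
Total burnt (originally-T cells now '.'): 7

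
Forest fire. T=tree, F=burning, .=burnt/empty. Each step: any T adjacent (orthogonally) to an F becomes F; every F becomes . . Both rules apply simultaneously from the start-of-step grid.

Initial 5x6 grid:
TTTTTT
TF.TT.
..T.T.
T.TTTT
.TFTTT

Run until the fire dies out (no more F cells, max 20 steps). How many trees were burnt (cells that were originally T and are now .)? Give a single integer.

Step 1: +5 fires, +2 burnt (F count now 5)
Step 2: +5 fires, +5 burnt (F count now 5)
Step 3: +3 fires, +5 burnt (F count now 3)
Step 4: +4 fires, +3 burnt (F count now 4)
Step 5: +2 fires, +4 burnt (F count now 2)
Step 6: +0 fires, +2 burnt (F count now 0)
Fire out after step 6
Initially T: 20, now '.': 29
Total burnt (originally-T cells now '.'): 19

Answer: 19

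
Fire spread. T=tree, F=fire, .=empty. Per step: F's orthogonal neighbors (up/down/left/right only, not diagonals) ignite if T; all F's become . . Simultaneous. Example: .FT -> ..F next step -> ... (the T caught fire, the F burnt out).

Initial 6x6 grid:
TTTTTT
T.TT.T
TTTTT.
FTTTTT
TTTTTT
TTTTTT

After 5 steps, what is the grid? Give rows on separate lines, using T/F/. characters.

Step 1: 3 trees catch fire, 1 burn out
  TTTTTT
  T.TT.T
  FTTTT.
  .FTTTT
  FTTTTT
  TTTTTT
Step 2: 5 trees catch fire, 3 burn out
  TTTTTT
  F.TT.T
  .FTTT.
  ..FTTT
  .FTTTT
  FTTTTT
Step 3: 5 trees catch fire, 5 burn out
  FTTTTT
  ..TT.T
  ..FTT.
  ...FTT
  ..FTTT
  .FTTTT
Step 4: 6 trees catch fire, 5 burn out
  .FTTTT
  ..FT.T
  ...FT.
  ....FT
  ...FTT
  ..FTTT
Step 5: 6 trees catch fire, 6 burn out
  ..FTTT
  ...F.T
  ....F.
  .....F
  ....FT
  ...FTT

..FTTT
...F.T
....F.
.....F
....FT
...FTT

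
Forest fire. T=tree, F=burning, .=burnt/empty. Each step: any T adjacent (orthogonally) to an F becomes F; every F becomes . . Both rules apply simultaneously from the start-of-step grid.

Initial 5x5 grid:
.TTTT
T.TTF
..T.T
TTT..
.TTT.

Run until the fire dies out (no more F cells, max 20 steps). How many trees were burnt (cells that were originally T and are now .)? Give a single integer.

Step 1: +3 fires, +1 burnt (F count now 3)
Step 2: +2 fires, +3 burnt (F count now 2)
Step 3: +2 fires, +2 burnt (F count now 2)
Step 4: +2 fires, +2 burnt (F count now 2)
Step 5: +2 fires, +2 burnt (F count now 2)
Step 6: +3 fires, +2 burnt (F count now 3)
Step 7: +0 fires, +3 burnt (F count now 0)
Fire out after step 7
Initially T: 15, now '.': 24
Total burnt (originally-T cells now '.'): 14

Answer: 14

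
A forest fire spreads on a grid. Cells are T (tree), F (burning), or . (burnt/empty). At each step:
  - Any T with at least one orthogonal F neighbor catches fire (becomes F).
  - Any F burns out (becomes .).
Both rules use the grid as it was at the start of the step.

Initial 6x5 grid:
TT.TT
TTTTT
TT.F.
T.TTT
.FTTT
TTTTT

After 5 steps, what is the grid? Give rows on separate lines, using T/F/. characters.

Step 1: 4 trees catch fire, 2 burn out
  TT.TT
  TTTFT
  TT...
  T.TFT
  ..FTT
  TFTTT
Step 2: 8 trees catch fire, 4 burn out
  TT.FT
  TTF.F
  TT...
  T.F.F
  ...FT
  F.FTT
Step 3: 4 trees catch fire, 8 burn out
  TT..F
  TF...
  TT...
  T....
  ....F
  ...FT
Step 4: 4 trees catch fire, 4 burn out
  TF...
  F....
  TF...
  T....
  .....
  ....F
Step 5: 2 trees catch fire, 4 burn out
  F....
  .....
  F....
  T....
  .....
  .....

F....
.....
F....
T....
.....
.....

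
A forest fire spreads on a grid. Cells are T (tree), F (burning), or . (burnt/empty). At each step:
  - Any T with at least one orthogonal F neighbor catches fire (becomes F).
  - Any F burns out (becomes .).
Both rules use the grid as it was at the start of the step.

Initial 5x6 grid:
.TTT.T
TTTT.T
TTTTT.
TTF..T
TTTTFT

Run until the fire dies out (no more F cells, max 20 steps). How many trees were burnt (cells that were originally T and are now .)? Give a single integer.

Step 1: +5 fires, +2 burnt (F count now 5)
Step 2: +6 fires, +5 burnt (F count now 6)
Step 3: +6 fires, +6 burnt (F count now 6)
Step 4: +3 fires, +6 burnt (F count now 3)
Step 5: +0 fires, +3 burnt (F count now 0)
Fire out after step 5
Initially T: 22, now '.': 28
Total burnt (originally-T cells now '.'): 20

Answer: 20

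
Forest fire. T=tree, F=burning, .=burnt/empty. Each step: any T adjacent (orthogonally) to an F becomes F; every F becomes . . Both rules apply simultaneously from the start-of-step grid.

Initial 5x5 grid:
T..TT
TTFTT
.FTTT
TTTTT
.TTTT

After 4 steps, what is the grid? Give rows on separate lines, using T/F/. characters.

Step 1: 4 trees catch fire, 2 burn out
  T..TT
  TF.FT
  ..FTT
  TFTTT
  .TTTT
Step 2: 7 trees catch fire, 4 burn out
  T..FT
  F...F
  ...FT
  F.FTT
  .FTTT
Step 3: 5 trees catch fire, 7 burn out
  F...F
  .....
  ....F
  ...FT
  ..FTT
Step 4: 2 trees catch fire, 5 burn out
  .....
  .....
  .....
  ....F
  ...FT

.....
.....
.....
....F
...FT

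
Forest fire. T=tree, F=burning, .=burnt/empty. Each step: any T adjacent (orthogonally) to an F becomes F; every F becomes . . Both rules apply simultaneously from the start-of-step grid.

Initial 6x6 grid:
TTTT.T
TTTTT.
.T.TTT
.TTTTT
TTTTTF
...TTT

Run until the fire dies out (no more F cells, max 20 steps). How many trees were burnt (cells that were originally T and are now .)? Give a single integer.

Answer: 26

Derivation:
Step 1: +3 fires, +1 burnt (F count now 3)
Step 2: +4 fires, +3 burnt (F count now 4)
Step 3: +4 fires, +4 burnt (F count now 4)
Step 4: +4 fires, +4 burnt (F count now 4)
Step 5: +3 fires, +4 burnt (F count now 3)
Step 6: +3 fires, +3 burnt (F count now 3)
Step 7: +2 fires, +3 burnt (F count now 2)
Step 8: +2 fires, +2 burnt (F count now 2)
Step 9: +1 fires, +2 burnt (F count now 1)
Step 10: +0 fires, +1 burnt (F count now 0)
Fire out after step 10
Initially T: 27, now '.': 35
Total burnt (originally-T cells now '.'): 26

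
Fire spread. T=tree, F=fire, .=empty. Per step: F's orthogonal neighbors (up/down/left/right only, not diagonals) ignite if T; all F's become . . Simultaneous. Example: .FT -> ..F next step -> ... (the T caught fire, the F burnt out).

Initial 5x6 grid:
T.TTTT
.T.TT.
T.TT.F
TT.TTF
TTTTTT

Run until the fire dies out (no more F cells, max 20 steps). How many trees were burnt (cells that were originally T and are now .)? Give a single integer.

Step 1: +2 fires, +2 burnt (F count now 2)
Step 2: +2 fires, +2 burnt (F count now 2)
Step 3: +2 fires, +2 burnt (F count now 2)
Step 4: +3 fires, +2 burnt (F count now 3)
Step 5: +3 fires, +3 burnt (F count now 3)
Step 6: +4 fires, +3 burnt (F count now 4)
Step 7: +2 fires, +4 burnt (F count now 2)
Step 8: +1 fires, +2 burnt (F count now 1)
Step 9: +0 fires, +1 burnt (F count now 0)
Fire out after step 9
Initially T: 21, now '.': 28
Total burnt (originally-T cells now '.'): 19

Answer: 19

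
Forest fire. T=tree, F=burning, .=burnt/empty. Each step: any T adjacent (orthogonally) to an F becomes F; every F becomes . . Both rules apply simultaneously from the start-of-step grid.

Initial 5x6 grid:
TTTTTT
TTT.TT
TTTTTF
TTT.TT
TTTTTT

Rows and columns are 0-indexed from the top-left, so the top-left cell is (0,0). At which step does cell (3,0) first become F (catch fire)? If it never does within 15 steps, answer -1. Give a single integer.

Step 1: cell (3,0)='T' (+3 fires, +1 burnt)
Step 2: cell (3,0)='T' (+5 fires, +3 burnt)
Step 3: cell (3,0)='T' (+3 fires, +5 burnt)
Step 4: cell (3,0)='T' (+5 fires, +3 burnt)
Step 5: cell (3,0)='T' (+5 fires, +5 burnt)
Step 6: cell (3,0)='F' (+4 fires, +5 burnt)
  -> target ignites at step 6
Step 7: cell (3,0)='.' (+2 fires, +4 burnt)
Step 8: cell (3,0)='.' (+0 fires, +2 burnt)
  fire out at step 8

6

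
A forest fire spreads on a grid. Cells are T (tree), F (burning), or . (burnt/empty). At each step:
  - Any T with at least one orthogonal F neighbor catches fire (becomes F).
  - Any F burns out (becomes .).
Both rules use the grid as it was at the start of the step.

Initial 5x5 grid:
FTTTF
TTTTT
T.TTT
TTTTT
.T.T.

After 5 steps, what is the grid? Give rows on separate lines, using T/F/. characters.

Step 1: 4 trees catch fire, 2 burn out
  .FTF.
  FTTTF
  T.TTT
  TTTTT
  .T.T.
Step 2: 5 trees catch fire, 4 burn out
  ..F..
  .FTF.
  F.TTF
  TTTTT
  .T.T.
Step 3: 4 trees catch fire, 5 burn out
  .....
  ..F..
  ..TF.
  FTTTF
  .T.T.
Step 4: 3 trees catch fire, 4 burn out
  .....
  .....
  ..F..
  .FTF.
  .T.T.
Step 5: 3 trees catch fire, 3 burn out
  .....
  .....
  .....
  ..F..
  .F.F.

.....
.....
.....
..F..
.F.F.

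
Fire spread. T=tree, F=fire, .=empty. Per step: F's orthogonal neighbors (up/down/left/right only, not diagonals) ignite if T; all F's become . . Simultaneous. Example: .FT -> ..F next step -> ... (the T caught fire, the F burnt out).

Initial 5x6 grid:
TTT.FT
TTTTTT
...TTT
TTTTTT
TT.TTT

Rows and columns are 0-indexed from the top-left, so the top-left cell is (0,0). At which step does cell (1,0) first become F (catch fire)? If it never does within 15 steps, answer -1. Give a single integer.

Step 1: cell (1,0)='T' (+2 fires, +1 burnt)
Step 2: cell (1,0)='T' (+3 fires, +2 burnt)
Step 3: cell (1,0)='T' (+4 fires, +3 burnt)
Step 4: cell (1,0)='T' (+5 fires, +4 burnt)
Step 5: cell (1,0)='F' (+5 fires, +5 burnt)
  -> target ignites at step 5
Step 6: cell (1,0)='.' (+2 fires, +5 burnt)
Step 7: cell (1,0)='.' (+2 fires, +2 burnt)
Step 8: cell (1,0)='.' (+1 fires, +2 burnt)
Step 9: cell (1,0)='.' (+0 fires, +1 burnt)
  fire out at step 9

5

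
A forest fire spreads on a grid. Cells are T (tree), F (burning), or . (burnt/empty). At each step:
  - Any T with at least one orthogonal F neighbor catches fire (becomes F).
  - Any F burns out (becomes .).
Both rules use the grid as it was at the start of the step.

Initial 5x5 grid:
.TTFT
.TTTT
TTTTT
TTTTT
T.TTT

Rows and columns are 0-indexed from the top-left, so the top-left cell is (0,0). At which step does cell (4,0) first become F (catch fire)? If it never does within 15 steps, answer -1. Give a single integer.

Step 1: cell (4,0)='T' (+3 fires, +1 burnt)
Step 2: cell (4,0)='T' (+4 fires, +3 burnt)
Step 3: cell (4,0)='T' (+4 fires, +4 burnt)
Step 4: cell (4,0)='T' (+4 fires, +4 burnt)
Step 5: cell (4,0)='T' (+4 fires, +4 burnt)
Step 6: cell (4,0)='T' (+1 fires, +4 burnt)
Step 7: cell (4,0)='F' (+1 fires, +1 burnt)
  -> target ignites at step 7
Step 8: cell (4,0)='.' (+0 fires, +1 burnt)
  fire out at step 8

7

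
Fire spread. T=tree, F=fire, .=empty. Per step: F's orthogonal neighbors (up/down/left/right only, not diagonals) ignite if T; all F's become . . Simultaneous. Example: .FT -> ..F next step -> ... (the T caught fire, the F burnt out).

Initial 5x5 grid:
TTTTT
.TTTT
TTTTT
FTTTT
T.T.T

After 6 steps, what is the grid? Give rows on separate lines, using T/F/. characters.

Step 1: 3 trees catch fire, 1 burn out
  TTTTT
  .TTTT
  FTTTT
  .FTTT
  F.T.T
Step 2: 2 trees catch fire, 3 burn out
  TTTTT
  .TTTT
  .FTTT
  ..FTT
  ..T.T
Step 3: 4 trees catch fire, 2 burn out
  TTTTT
  .FTTT
  ..FTT
  ...FT
  ..F.T
Step 4: 4 trees catch fire, 4 burn out
  TFTTT
  ..FTT
  ...FT
  ....F
  ....T
Step 5: 5 trees catch fire, 4 burn out
  F.FTT
  ...FT
  ....F
  .....
  ....F
Step 6: 2 trees catch fire, 5 burn out
  ...FT
  ....F
  .....
  .....
  .....

...FT
....F
.....
.....
.....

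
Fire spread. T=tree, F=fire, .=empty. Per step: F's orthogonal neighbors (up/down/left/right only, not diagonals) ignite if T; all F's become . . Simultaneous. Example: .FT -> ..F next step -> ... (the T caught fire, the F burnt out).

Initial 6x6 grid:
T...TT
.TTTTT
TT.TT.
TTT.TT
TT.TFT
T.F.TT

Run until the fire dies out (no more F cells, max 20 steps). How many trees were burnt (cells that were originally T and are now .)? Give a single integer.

Answer: 23

Derivation:
Step 1: +4 fires, +2 burnt (F count now 4)
Step 2: +3 fires, +4 burnt (F count now 3)
Step 3: +2 fires, +3 burnt (F count now 2)
Step 4: +3 fires, +2 burnt (F count now 3)
Step 5: +2 fires, +3 burnt (F count now 2)
Step 6: +1 fires, +2 burnt (F count now 1)
Step 7: +1 fires, +1 burnt (F count now 1)
Step 8: +2 fires, +1 burnt (F count now 2)
Step 9: +3 fires, +2 burnt (F count now 3)
Step 10: +1 fires, +3 burnt (F count now 1)
Step 11: +1 fires, +1 burnt (F count now 1)
Step 12: +0 fires, +1 burnt (F count now 0)
Fire out after step 12
Initially T: 24, now '.': 35
Total burnt (originally-T cells now '.'): 23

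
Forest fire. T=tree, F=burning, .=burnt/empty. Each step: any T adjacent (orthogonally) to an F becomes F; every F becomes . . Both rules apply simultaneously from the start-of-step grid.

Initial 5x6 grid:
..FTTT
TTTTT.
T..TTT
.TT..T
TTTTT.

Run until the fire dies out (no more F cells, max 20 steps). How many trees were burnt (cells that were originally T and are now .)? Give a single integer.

Answer: 13

Derivation:
Step 1: +2 fires, +1 burnt (F count now 2)
Step 2: +3 fires, +2 burnt (F count now 3)
Step 3: +4 fires, +3 burnt (F count now 4)
Step 4: +2 fires, +4 burnt (F count now 2)
Step 5: +1 fires, +2 burnt (F count now 1)
Step 6: +1 fires, +1 burnt (F count now 1)
Step 7: +0 fires, +1 burnt (F count now 0)
Fire out after step 7
Initially T: 20, now '.': 23
Total burnt (originally-T cells now '.'): 13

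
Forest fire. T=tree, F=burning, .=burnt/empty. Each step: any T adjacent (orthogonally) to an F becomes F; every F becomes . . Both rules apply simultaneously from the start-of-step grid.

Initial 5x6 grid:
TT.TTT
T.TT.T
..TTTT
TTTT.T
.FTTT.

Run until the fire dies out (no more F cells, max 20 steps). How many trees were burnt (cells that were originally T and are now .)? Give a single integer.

Step 1: +2 fires, +1 burnt (F count now 2)
Step 2: +3 fires, +2 burnt (F count now 3)
Step 3: +3 fires, +3 burnt (F count now 3)
Step 4: +2 fires, +3 burnt (F count now 2)
Step 5: +2 fires, +2 burnt (F count now 2)
Step 6: +2 fires, +2 burnt (F count now 2)
Step 7: +3 fires, +2 burnt (F count now 3)
Step 8: +1 fires, +3 burnt (F count now 1)
Step 9: +0 fires, +1 burnt (F count now 0)
Fire out after step 9
Initially T: 21, now '.': 27
Total burnt (originally-T cells now '.'): 18

Answer: 18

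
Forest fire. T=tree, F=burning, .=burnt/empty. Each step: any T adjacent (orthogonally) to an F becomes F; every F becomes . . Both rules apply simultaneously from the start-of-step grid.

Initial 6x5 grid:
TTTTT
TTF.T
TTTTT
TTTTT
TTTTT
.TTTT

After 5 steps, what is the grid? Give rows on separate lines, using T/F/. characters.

Step 1: 3 trees catch fire, 1 burn out
  TTFTT
  TF..T
  TTFTT
  TTTTT
  TTTTT
  .TTTT
Step 2: 6 trees catch fire, 3 burn out
  TF.FT
  F...T
  TF.FT
  TTFTT
  TTTTT
  .TTTT
Step 3: 7 trees catch fire, 6 burn out
  F...F
  ....T
  F...F
  TF.FT
  TTFTT
  .TTTT
Step 4: 6 trees catch fire, 7 burn out
  .....
  ....F
  .....
  F...F
  TF.FT
  .TFTT
Step 5: 4 trees catch fire, 6 burn out
  .....
  .....
  .....
  .....
  F...F
  .F.FT

.....
.....
.....
.....
F...F
.F.FT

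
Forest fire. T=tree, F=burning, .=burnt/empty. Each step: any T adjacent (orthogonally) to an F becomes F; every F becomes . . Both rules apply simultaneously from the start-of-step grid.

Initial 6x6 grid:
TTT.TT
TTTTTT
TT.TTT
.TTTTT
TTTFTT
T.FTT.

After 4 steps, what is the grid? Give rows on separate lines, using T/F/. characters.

Step 1: 4 trees catch fire, 2 burn out
  TTT.TT
  TTTTTT
  TT.TTT
  .TTFTT
  TTF.FT
  T..FT.
Step 2: 6 trees catch fire, 4 burn out
  TTT.TT
  TTTTTT
  TT.FTT
  .TF.FT
  TF...F
  T...F.
Step 3: 5 trees catch fire, 6 burn out
  TTT.TT
  TTTFTT
  TT..FT
  .F...F
  F.....
  T.....
Step 4: 5 trees catch fire, 5 burn out
  TTT.TT
  TTF.FT
  TF...F
  ......
  ......
  F.....

TTT.TT
TTF.FT
TF...F
......
......
F.....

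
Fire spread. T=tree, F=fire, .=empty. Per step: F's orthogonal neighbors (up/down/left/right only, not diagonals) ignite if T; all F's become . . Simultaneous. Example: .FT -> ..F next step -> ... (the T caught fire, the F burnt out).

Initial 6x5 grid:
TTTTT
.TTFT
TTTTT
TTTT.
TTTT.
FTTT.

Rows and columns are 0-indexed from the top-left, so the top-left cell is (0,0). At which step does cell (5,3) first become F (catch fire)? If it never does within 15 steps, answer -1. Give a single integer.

Step 1: cell (5,3)='T' (+6 fires, +2 burnt)
Step 2: cell (5,3)='T' (+9 fires, +6 burnt)
Step 3: cell (5,3)='F' (+8 fires, +9 burnt)
  -> target ignites at step 3
Step 4: cell (5,3)='.' (+1 fires, +8 burnt)
Step 5: cell (5,3)='.' (+0 fires, +1 burnt)
  fire out at step 5

3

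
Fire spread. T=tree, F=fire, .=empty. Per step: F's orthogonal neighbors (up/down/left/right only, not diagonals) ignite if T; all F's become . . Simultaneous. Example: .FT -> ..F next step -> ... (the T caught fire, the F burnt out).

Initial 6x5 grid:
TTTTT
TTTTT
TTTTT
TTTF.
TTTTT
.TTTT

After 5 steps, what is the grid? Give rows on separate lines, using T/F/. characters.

Step 1: 3 trees catch fire, 1 burn out
  TTTTT
  TTTTT
  TTTFT
  TTF..
  TTTFT
  .TTTT
Step 2: 7 trees catch fire, 3 burn out
  TTTTT
  TTTFT
  TTF.F
  TF...
  TTF.F
  .TTFT
Step 3: 8 trees catch fire, 7 burn out
  TTTFT
  TTF.F
  TF...
  F....
  TF...
  .TF.F
Step 4: 6 trees catch fire, 8 burn out
  TTF.F
  TF...
  F....
  .....
  F....
  .F...
Step 5: 2 trees catch fire, 6 burn out
  TF...
  F....
  .....
  .....
  .....
  .....

TF...
F....
.....
.....
.....
.....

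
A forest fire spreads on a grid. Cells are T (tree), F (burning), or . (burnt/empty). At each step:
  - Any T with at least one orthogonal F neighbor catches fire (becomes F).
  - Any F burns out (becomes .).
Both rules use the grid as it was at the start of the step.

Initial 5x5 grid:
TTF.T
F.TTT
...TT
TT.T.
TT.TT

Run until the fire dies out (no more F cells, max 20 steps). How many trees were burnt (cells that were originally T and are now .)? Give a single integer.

Step 1: +3 fires, +2 burnt (F count now 3)
Step 2: +1 fires, +3 burnt (F count now 1)
Step 3: +2 fires, +1 burnt (F count now 2)
Step 4: +3 fires, +2 burnt (F count now 3)
Step 5: +1 fires, +3 burnt (F count now 1)
Step 6: +1 fires, +1 burnt (F count now 1)
Step 7: +0 fires, +1 burnt (F count now 0)
Fire out after step 7
Initially T: 15, now '.': 21
Total burnt (originally-T cells now '.'): 11

Answer: 11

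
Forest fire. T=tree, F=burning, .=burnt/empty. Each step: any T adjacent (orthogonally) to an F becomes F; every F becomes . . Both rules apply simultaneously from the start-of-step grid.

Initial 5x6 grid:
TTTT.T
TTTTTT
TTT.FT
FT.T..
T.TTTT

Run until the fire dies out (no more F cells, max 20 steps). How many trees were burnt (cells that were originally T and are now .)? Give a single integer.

Step 1: +5 fires, +2 burnt (F count now 5)
Step 2: +4 fires, +5 burnt (F count now 4)
Step 3: +6 fires, +4 burnt (F count now 6)
Step 4: +2 fires, +6 burnt (F count now 2)
Step 5: +0 fires, +2 burnt (F count now 0)
Fire out after step 5
Initially T: 22, now '.': 25
Total burnt (originally-T cells now '.'): 17

Answer: 17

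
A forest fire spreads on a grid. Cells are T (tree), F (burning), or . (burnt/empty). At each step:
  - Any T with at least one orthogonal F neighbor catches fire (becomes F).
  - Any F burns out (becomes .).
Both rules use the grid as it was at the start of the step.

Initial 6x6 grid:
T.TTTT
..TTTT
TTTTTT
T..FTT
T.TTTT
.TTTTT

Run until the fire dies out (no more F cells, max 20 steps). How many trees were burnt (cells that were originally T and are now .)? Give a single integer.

Answer: 27

Derivation:
Step 1: +3 fires, +1 burnt (F count now 3)
Step 2: +7 fires, +3 burnt (F count now 7)
Step 3: +8 fires, +7 burnt (F count now 8)
Step 4: +6 fires, +8 burnt (F count now 6)
Step 5: +2 fires, +6 burnt (F count now 2)
Step 6: +1 fires, +2 burnt (F count now 1)
Step 7: +0 fires, +1 burnt (F count now 0)
Fire out after step 7
Initially T: 28, now '.': 35
Total burnt (originally-T cells now '.'): 27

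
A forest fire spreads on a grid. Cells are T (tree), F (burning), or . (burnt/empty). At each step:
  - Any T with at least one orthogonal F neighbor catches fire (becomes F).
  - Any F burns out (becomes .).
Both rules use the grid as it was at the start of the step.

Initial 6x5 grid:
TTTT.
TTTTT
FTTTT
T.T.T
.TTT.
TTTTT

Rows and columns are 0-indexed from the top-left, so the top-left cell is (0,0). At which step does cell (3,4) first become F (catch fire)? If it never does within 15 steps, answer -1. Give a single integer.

Step 1: cell (3,4)='T' (+3 fires, +1 burnt)
Step 2: cell (3,4)='T' (+3 fires, +3 burnt)
Step 3: cell (3,4)='T' (+4 fires, +3 burnt)
Step 4: cell (3,4)='T' (+4 fires, +4 burnt)
Step 5: cell (3,4)='F' (+6 fires, +4 burnt)
  -> target ignites at step 5
Step 6: cell (3,4)='.' (+2 fires, +6 burnt)
Step 7: cell (3,4)='.' (+2 fires, +2 burnt)
Step 8: cell (3,4)='.' (+0 fires, +2 burnt)
  fire out at step 8

5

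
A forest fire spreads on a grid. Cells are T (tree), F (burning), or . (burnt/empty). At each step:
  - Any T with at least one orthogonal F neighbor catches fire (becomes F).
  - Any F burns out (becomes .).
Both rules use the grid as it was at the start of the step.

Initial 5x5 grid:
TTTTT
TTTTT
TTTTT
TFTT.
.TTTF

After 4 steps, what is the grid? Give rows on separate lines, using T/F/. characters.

Step 1: 5 trees catch fire, 2 burn out
  TTTTT
  TTTTT
  TFTTT
  F.FT.
  .FTF.
Step 2: 5 trees catch fire, 5 burn out
  TTTTT
  TFTTT
  F.FTT
  ...F.
  ..F..
Step 3: 4 trees catch fire, 5 burn out
  TFTTT
  F.FTT
  ...FT
  .....
  .....
Step 4: 4 trees catch fire, 4 burn out
  F.FTT
  ...FT
  ....F
  .....
  .....

F.FTT
...FT
....F
.....
.....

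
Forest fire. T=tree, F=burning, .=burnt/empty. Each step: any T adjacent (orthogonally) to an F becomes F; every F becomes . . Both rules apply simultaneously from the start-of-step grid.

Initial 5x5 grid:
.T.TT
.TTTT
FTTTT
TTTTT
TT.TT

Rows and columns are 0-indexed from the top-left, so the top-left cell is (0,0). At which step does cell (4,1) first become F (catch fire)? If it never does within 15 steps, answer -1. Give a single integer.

Step 1: cell (4,1)='T' (+2 fires, +1 burnt)
Step 2: cell (4,1)='T' (+4 fires, +2 burnt)
Step 3: cell (4,1)='F' (+5 fires, +4 burnt)
  -> target ignites at step 3
Step 4: cell (4,1)='.' (+3 fires, +5 burnt)
Step 5: cell (4,1)='.' (+4 fires, +3 burnt)
Step 6: cell (4,1)='.' (+2 fires, +4 burnt)
Step 7: cell (4,1)='.' (+0 fires, +2 burnt)
  fire out at step 7

3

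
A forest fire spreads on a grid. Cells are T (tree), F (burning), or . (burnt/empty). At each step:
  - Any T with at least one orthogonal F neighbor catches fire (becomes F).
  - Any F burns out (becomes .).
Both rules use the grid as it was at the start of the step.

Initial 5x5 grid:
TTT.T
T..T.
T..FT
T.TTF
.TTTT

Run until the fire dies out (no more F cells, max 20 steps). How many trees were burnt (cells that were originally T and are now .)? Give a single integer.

Answer: 8

Derivation:
Step 1: +4 fires, +2 burnt (F count now 4)
Step 2: +2 fires, +4 burnt (F count now 2)
Step 3: +1 fires, +2 burnt (F count now 1)
Step 4: +1 fires, +1 burnt (F count now 1)
Step 5: +0 fires, +1 burnt (F count now 0)
Fire out after step 5
Initially T: 15, now '.': 18
Total burnt (originally-T cells now '.'): 8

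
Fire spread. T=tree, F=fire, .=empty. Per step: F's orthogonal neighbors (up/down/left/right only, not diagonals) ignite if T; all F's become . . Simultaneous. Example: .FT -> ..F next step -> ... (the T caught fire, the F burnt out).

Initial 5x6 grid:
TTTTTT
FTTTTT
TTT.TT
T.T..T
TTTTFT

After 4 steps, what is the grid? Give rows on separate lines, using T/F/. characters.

Step 1: 5 trees catch fire, 2 burn out
  FTTTTT
  .FTTTT
  FTT.TT
  T.T..T
  TTTF.F
Step 2: 6 trees catch fire, 5 burn out
  .FTTTT
  ..FTTT
  .FT.TT
  F.T..F
  TTF...
Step 3: 7 trees catch fire, 6 burn out
  ..FTTT
  ...FTT
  ..F.TF
  ..F...
  FF....
Step 4: 4 trees catch fire, 7 burn out
  ...FTT
  ....FF
  ....F.
  ......
  ......

...FTT
....FF
....F.
......
......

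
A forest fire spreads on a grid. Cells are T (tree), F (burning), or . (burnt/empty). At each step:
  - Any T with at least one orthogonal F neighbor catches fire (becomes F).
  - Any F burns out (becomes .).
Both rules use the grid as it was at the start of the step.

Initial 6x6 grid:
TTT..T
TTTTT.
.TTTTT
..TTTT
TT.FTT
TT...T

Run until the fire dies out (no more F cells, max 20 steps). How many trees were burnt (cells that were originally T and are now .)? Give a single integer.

Answer: 20

Derivation:
Step 1: +2 fires, +1 burnt (F count now 2)
Step 2: +4 fires, +2 burnt (F count now 4)
Step 3: +5 fires, +4 burnt (F count now 5)
Step 4: +4 fires, +5 burnt (F count now 4)
Step 5: +2 fires, +4 burnt (F count now 2)
Step 6: +2 fires, +2 burnt (F count now 2)
Step 7: +1 fires, +2 burnt (F count now 1)
Step 8: +0 fires, +1 burnt (F count now 0)
Fire out after step 8
Initially T: 25, now '.': 31
Total burnt (originally-T cells now '.'): 20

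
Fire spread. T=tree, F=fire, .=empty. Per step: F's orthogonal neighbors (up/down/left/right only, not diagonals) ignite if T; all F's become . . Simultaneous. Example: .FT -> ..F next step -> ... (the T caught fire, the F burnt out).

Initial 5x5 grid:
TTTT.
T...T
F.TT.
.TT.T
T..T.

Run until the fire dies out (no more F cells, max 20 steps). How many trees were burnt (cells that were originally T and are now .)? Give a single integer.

Answer: 5

Derivation:
Step 1: +1 fires, +1 burnt (F count now 1)
Step 2: +1 fires, +1 burnt (F count now 1)
Step 3: +1 fires, +1 burnt (F count now 1)
Step 4: +1 fires, +1 burnt (F count now 1)
Step 5: +1 fires, +1 burnt (F count now 1)
Step 6: +0 fires, +1 burnt (F count now 0)
Fire out after step 6
Initially T: 13, now '.': 17
Total burnt (originally-T cells now '.'): 5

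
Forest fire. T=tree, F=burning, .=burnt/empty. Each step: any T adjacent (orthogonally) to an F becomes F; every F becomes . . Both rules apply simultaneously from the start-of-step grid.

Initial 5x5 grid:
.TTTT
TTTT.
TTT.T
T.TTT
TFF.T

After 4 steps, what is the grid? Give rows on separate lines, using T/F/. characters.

Step 1: 2 trees catch fire, 2 burn out
  .TTTT
  TTTT.
  TTT.T
  T.FTT
  F...T
Step 2: 3 trees catch fire, 2 burn out
  .TTTT
  TTTT.
  TTF.T
  F..FT
  ....T
Step 3: 4 trees catch fire, 3 burn out
  .TTTT
  TTFT.
  FF..T
  ....F
  ....T
Step 4: 6 trees catch fire, 4 burn out
  .TFTT
  FF.F.
  ....F
  .....
  ....F

.TFTT
FF.F.
....F
.....
....F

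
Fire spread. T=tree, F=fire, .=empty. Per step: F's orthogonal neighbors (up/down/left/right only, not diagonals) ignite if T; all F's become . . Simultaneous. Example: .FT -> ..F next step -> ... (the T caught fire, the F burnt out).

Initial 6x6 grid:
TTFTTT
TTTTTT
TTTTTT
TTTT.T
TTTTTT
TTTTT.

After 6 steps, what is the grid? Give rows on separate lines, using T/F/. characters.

Step 1: 3 trees catch fire, 1 burn out
  TF.FTT
  TTFTTT
  TTTTTT
  TTTT.T
  TTTTTT
  TTTTT.
Step 2: 5 trees catch fire, 3 burn out
  F...FT
  TF.FTT
  TTFTTT
  TTTT.T
  TTTTTT
  TTTTT.
Step 3: 6 trees catch fire, 5 burn out
  .....F
  F...FT
  TF.FTT
  TTFT.T
  TTTTTT
  TTTTT.
Step 4: 6 trees catch fire, 6 burn out
  ......
  .....F
  F...FT
  TF.F.T
  TTFTTT
  TTTTT.
Step 5: 5 trees catch fire, 6 burn out
  ......
  ......
  .....F
  F....T
  TF.FTT
  TTFTT.
Step 6: 5 trees catch fire, 5 burn out
  ......
  ......
  ......
  .....F
  F...FT
  TF.FT.

......
......
......
.....F
F...FT
TF.FT.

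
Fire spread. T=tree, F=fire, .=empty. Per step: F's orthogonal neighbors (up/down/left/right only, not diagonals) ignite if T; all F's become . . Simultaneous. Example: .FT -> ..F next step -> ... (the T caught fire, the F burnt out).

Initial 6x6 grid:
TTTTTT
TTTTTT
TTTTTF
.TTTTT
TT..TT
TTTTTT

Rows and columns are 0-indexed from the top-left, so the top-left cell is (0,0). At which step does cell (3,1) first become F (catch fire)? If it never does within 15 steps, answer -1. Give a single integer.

Step 1: cell (3,1)='T' (+3 fires, +1 burnt)
Step 2: cell (3,1)='T' (+5 fires, +3 burnt)
Step 3: cell (3,1)='T' (+6 fires, +5 burnt)
Step 4: cell (3,1)='T' (+5 fires, +6 burnt)
Step 5: cell (3,1)='F' (+5 fires, +5 burnt)
  -> target ignites at step 5
Step 6: cell (3,1)='.' (+4 fires, +5 burnt)
Step 7: cell (3,1)='.' (+3 fires, +4 burnt)
Step 8: cell (3,1)='.' (+1 fires, +3 burnt)
Step 9: cell (3,1)='.' (+0 fires, +1 burnt)
  fire out at step 9

5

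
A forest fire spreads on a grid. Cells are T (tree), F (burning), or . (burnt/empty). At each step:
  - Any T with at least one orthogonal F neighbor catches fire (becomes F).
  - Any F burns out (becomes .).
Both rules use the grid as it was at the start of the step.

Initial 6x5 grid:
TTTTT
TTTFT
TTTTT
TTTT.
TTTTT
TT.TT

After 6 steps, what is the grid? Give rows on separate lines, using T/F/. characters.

Step 1: 4 trees catch fire, 1 burn out
  TTTFT
  TTF.F
  TTTFT
  TTTT.
  TTTTT
  TT.TT
Step 2: 6 trees catch fire, 4 burn out
  TTF.F
  TF...
  TTF.F
  TTTF.
  TTTTT
  TT.TT
Step 3: 5 trees catch fire, 6 burn out
  TF...
  F....
  TF...
  TTF..
  TTTFT
  TT.TT
Step 4: 6 trees catch fire, 5 burn out
  F....
  .....
  F....
  TF...
  TTF.F
  TT.FT
Step 5: 3 trees catch fire, 6 burn out
  .....
  .....
  .....
  F....
  TF...
  TT..F
Step 6: 2 trees catch fire, 3 burn out
  .....
  .....
  .....
  .....
  F....
  TF...

.....
.....
.....
.....
F....
TF...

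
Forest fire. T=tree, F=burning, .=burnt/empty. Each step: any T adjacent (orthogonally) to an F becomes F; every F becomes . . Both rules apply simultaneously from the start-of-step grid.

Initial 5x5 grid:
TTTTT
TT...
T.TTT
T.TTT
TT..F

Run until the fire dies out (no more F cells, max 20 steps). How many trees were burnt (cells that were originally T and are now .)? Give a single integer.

Step 1: +1 fires, +1 burnt (F count now 1)
Step 2: +2 fires, +1 burnt (F count now 2)
Step 3: +2 fires, +2 burnt (F count now 2)
Step 4: +1 fires, +2 burnt (F count now 1)
Step 5: +0 fires, +1 burnt (F count now 0)
Fire out after step 5
Initially T: 17, now '.': 14
Total burnt (originally-T cells now '.'): 6

Answer: 6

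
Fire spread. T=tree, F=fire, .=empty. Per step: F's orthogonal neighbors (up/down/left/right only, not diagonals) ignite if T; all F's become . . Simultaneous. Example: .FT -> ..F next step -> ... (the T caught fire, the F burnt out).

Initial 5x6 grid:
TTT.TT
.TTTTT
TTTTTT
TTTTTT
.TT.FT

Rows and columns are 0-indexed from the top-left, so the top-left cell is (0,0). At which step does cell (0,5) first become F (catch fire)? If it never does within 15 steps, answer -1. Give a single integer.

Step 1: cell (0,5)='T' (+2 fires, +1 burnt)
Step 2: cell (0,5)='T' (+3 fires, +2 burnt)
Step 3: cell (0,5)='T' (+4 fires, +3 burnt)
Step 4: cell (0,5)='T' (+6 fires, +4 burnt)
Step 5: cell (0,5)='F' (+5 fires, +6 burnt)
  -> target ignites at step 5
Step 6: cell (0,5)='.' (+3 fires, +5 burnt)
Step 7: cell (0,5)='.' (+1 fires, +3 burnt)
Step 8: cell (0,5)='.' (+1 fires, +1 burnt)
Step 9: cell (0,5)='.' (+0 fires, +1 burnt)
  fire out at step 9

5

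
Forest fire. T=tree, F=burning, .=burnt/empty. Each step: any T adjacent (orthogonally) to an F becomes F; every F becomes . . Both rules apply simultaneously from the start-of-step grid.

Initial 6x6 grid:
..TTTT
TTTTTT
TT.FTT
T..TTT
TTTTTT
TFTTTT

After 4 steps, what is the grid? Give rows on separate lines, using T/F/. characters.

Step 1: 6 trees catch fire, 2 burn out
  ..TTTT
  TTTFTT
  TT..FT
  T..FTT
  TFTTTT
  F.FTTT
Step 2: 9 trees catch fire, 6 burn out
  ..TFTT
  TTF.FT
  TT...F
  T...FT
  F.FFTT
  ...FTT
Step 3: 8 trees catch fire, 9 burn out
  ..F.FT
  TF...F
  TT....
  F....F
  ....FT
  ....FT
Step 4: 6 trees catch fire, 8 burn out
  .....F
  F.....
  FF....
  ......
  .....F
  .....F

.....F
F.....
FF....
......
.....F
.....F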